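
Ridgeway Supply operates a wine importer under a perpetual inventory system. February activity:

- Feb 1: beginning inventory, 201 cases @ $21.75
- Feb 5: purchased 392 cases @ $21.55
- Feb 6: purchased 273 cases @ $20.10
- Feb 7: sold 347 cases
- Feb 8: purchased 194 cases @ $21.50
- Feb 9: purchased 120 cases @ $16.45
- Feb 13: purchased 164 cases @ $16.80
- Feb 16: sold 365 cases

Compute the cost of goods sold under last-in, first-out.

Feb 7, 347 sold [LIFO — newest first]: 273 @ $20.10 + 74 @ $21.55 = $7,082.00
Feb 16, 365 sold [LIFO — newest first]: 164 @ $16.80 + 120 @ $16.45 + 81 @ $21.50 = $6,470.70
Total COGS = $7,082.00 + $6,470.70 = $13,552.70
Ending inventory: 201 @ $21.75 + 318 @ $21.55 + 113 @ $21.50 = $13,654.15

COGS = $13,552.70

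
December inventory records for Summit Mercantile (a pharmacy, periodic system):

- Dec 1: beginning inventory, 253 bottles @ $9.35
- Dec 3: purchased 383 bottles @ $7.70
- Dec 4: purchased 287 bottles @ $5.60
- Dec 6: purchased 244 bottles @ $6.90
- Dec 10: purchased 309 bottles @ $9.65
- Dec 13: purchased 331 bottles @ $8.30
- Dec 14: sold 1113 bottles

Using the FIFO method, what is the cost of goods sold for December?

COGS = $8,232.85

Dec 14, 1113 sold [FIFO — oldest first]: 253 @ $9.35 + 383 @ $7.70 + 287 @ $5.60 + 190 @ $6.90 = $8,232.85
Ending inventory: 54 @ $6.90 + 309 @ $9.65 + 331 @ $8.30 = $6,101.75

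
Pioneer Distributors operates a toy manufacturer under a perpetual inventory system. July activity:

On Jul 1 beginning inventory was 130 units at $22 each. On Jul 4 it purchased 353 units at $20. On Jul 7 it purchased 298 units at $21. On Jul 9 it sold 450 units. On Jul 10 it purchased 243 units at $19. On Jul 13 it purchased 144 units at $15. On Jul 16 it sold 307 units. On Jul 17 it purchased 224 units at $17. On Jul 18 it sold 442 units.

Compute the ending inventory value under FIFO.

Ending inventory = $3,281

Jul 9, 450 sold [FIFO — oldest first]: 130 @ $22 + 320 @ $20 = $9,260
Jul 16, 307 sold [FIFO — oldest first]: 33 @ $20 + 274 @ $21 = $6,414
Jul 18, 442 sold [FIFO — oldest first]: 24 @ $21 + 243 @ $19 + 144 @ $15 + 31 @ $17 = $7,808
Total COGS = $9,260 + $6,414 + $7,808 = $23,482
Ending inventory: 193 @ $17 = $3,281
Check: goods available $26,763 = COGS $23,482 + ending $3,281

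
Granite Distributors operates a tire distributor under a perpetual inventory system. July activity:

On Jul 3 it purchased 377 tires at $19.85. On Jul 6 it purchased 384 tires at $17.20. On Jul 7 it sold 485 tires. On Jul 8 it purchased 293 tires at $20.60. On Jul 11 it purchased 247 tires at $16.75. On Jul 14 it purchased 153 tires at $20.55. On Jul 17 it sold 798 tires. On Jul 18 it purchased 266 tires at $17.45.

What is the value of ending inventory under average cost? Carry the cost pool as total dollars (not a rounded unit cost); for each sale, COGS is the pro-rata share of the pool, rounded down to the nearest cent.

Ending inventory = $7,893.48

After Jul 3: 377 on hand, pool $7,483.45 (≈ $19.8500 each)
After Jul 6: 761 on hand, pool $14,088.25 (≈ $18.5128 each)
Jul 7, sell 485: 485/761 × $14,088.25 → $8,978.71
After Jul 8: 569 on hand, pool $11,145.34 (≈ $19.5876 each)
After Jul 11: 816 on hand, pool $15,282.59 (≈ $18.7287 each)
After Jul 14: 969 on hand, pool $18,426.74 (≈ $19.0162 each)
Jul 17, sell 798: 798/969 × $18,426.74 → $15,174.96
After Jul 18: 437 on hand, pool $7,893.48 (≈ $18.0629 each)
Total COGS = $8,978.71 + $15,174.96 = $24,153.67
Ending inventory (cost pool remaining) = $7,893.48
Check: goods available $32,047.15 = COGS $24,153.67 + ending $7,893.48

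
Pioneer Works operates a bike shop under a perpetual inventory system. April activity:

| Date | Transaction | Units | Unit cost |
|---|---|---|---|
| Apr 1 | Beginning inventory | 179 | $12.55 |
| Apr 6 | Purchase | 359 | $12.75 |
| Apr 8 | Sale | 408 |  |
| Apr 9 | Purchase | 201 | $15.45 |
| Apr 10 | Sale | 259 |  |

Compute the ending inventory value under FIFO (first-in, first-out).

Ending inventory = $1,112.40

Apr 8, 408 sold [FIFO — oldest first]: 179 @ $12.55 + 229 @ $12.75 = $5,166.20
Apr 10, 259 sold [FIFO — oldest first]: 130 @ $12.75 + 129 @ $15.45 = $3,650.55
Total COGS = $5,166.20 + $3,650.55 = $8,816.75
Ending inventory: 72 @ $15.45 = $1,112.40
Check: goods available $9,929.15 = COGS $8,816.75 + ending $1,112.40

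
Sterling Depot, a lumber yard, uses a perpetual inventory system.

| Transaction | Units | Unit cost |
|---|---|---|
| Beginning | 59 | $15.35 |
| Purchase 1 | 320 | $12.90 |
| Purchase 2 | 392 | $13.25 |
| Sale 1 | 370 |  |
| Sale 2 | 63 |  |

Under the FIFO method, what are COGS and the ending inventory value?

Sale 1 (370) [FIFO — oldest first]: 59 @ $15.35 + 311 @ $12.90 = $4,917.55
Sale 2 (63) [FIFO — oldest first]: 9 @ $12.90 + 54 @ $13.25 = $831.60
Total COGS = $4,917.55 + $831.60 = $5,749.15
Ending inventory: 338 @ $13.25 = $4,478.50

COGS = $5,749.15; ending inventory = $4,478.50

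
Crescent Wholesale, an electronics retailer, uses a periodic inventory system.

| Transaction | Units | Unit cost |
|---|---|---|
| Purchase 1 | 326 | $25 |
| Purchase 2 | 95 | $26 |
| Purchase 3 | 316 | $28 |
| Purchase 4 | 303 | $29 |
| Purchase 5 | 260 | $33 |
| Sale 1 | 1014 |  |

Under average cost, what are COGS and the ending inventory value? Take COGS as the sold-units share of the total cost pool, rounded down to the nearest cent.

Sale 1, sell 1014: 1014/1300 × $36,835.00 → $28,731.30
Ending inventory (cost pool remaining) = $8,103.70

COGS = $28,731.30; ending inventory = $8,103.70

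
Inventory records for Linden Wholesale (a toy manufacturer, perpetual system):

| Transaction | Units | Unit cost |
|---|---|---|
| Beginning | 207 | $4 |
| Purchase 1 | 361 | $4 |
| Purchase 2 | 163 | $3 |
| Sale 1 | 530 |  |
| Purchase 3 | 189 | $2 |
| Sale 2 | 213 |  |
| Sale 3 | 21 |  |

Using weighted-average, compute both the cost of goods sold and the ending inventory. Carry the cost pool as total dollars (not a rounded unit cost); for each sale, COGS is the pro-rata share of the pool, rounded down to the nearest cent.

COGS = $2,684.12; ending inventory = $454.88

After Beginning: 207 on hand, pool $828.00 (≈ $4.0000 each)
After Purchase 1: 568 on hand, pool $2,272.00 (≈ $4.0000 each)
After Purchase 2: 731 on hand, pool $2,761.00 (≈ $3.7770 each)
Sale 1, sell 530: 530/731 × $2,761.00 → $2,001.81
After Purchase 3: 390 on hand, pool $1,137.19 (≈ $2.9159 each)
Sale 2, sell 213: 213/390 × $1,137.19 → $621.08
Sale 3, sell 21: 21/177 × $516.11 → $61.23
Total COGS = $2,001.81 + $621.08 + $61.23 = $2,684.12
Ending inventory (cost pool remaining) = $454.88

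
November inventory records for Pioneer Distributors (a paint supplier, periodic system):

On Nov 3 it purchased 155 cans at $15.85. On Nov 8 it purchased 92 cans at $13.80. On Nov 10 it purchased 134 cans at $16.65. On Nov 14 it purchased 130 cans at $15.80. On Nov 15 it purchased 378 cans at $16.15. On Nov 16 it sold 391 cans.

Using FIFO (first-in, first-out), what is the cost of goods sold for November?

Nov 16, 391 sold [FIFO — oldest first]: 155 @ $15.85 + 92 @ $13.80 + 134 @ $16.65 + 10 @ $15.80 = $6,115.45
Ending inventory: 120 @ $15.80 + 378 @ $16.15 = $8,000.70
Check: goods available $14,116.15 = COGS $6,115.45 + ending $8,000.70

COGS = $6,115.45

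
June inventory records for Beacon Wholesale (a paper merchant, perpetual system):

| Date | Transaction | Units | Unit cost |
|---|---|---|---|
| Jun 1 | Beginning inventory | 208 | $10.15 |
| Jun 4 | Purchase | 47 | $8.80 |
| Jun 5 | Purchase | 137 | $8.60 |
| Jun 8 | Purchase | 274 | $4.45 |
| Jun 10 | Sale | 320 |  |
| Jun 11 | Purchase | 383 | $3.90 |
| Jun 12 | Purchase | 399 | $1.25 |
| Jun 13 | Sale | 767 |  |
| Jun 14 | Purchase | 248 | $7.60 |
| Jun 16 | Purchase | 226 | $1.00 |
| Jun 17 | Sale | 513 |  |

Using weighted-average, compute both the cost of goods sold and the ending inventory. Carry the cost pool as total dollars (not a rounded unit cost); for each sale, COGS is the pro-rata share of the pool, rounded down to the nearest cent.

COGS = $7,650.06; ending inventory = $1,375.49

After Jun 1: 208 on hand, pool $2,111.20 (≈ $10.1500 each)
After Jun 4: 255 on hand, pool $2,524.80 (≈ $9.9012 each)
After Jun 5: 392 on hand, pool $3,703.00 (≈ $9.4464 each)
After Jun 8: 666 on hand, pool $4,922.30 (≈ $7.3908 each)
Jun 10, sell 320: 320/666 × $4,922.30 → $2,365.06
After Jun 11: 729 on hand, pool $4,050.94 (≈ $5.5568 each)
After Jun 12: 1128 on hand, pool $4,549.69 (≈ $4.0334 each)
Jun 13, sell 767: 767/1128 × $4,549.69 → $3,093.62
After Jun 14: 609 on hand, pool $3,340.87 (≈ $5.4858 each)
After Jun 16: 835 on hand, pool $3,566.87 (≈ $4.2717 each)
Jun 17, sell 513: 513/835 × $3,566.87 → $2,191.38
Total COGS = $2,365.06 + $3,093.62 + $2,191.38 = $7,650.06
Ending inventory (cost pool remaining) = $1,375.49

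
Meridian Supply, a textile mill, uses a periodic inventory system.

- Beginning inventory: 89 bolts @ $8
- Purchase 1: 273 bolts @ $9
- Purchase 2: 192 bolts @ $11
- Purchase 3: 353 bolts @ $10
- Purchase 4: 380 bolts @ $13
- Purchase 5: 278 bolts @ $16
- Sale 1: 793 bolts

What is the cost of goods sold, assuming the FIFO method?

COGS = $7,671

Sale 1 (793) [FIFO — oldest first]: 89 @ $8 + 273 @ $9 + 192 @ $11 + 239 @ $10 = $7,671
Ending inventory: 114 @ $10 + 380 @ $13 + 278 @ $16 = $10,528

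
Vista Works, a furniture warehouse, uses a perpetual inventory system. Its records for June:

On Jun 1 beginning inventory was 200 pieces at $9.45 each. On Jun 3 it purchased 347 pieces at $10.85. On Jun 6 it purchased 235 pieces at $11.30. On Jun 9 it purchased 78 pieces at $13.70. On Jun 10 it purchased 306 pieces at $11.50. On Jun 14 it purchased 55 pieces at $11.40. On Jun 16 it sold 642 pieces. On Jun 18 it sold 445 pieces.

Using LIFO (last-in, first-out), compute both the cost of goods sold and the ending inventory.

COGS = $12,258.75; ending inventory = $1,266.30

Jun 16, 642 sold [LIFO — newest first]: 55 @ $11.40 + 306 @ $11.50 + 78 @ $13.70 + 203 @ $11.30 = $7,508.50
Jun 18, 445 sold [LIFO — newest first]: 32 @ $11.30 + 347 @ $10.85 + 66 @ $9.45 = $4,750.25
Total COGS = $7,508.50 + $4,750.25 = $12,258.75
Ending inventory: 134 @ $9.45 = $1,266.30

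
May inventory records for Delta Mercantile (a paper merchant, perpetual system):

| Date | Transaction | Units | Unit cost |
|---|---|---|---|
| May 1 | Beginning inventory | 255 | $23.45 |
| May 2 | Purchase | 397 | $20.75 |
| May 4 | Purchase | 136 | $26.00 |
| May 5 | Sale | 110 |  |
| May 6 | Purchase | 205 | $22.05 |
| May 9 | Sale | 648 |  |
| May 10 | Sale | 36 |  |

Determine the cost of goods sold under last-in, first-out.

May 5, 110 sold [LIFO — newest first]: 110 @ $26.00 = $2,860.00
May 9, 648 sold [LIFO — newest first]: 205 @ $22.05 + 26 @ $26.00 + 397 @ $20.75 + 20 @ $23.45 = $13,903.00
May 10, 36 sold [LIFO — newest first]: 36 @ $23.45 = $844.20
Total COGS = $2,860.00 + $13,903.00 + $844.20 = $17,607.20
Ending inventory: 199 @ $23.45 = $4,666.55

COGS = $17,607.20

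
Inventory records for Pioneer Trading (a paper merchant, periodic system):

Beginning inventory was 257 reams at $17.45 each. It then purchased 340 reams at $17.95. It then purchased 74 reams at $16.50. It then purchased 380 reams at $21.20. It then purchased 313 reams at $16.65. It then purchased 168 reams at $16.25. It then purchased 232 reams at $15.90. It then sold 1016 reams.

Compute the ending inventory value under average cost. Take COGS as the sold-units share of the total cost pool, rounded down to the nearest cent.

Ending inventory = $13,354.99

Sale 1, sell 1016: 1016/1764 × $31,494.90 → $18,139.91
Ending inventory (cost pool remaining) = $13,354.99
Check: goods available $31,494.90 = COGS $18,139.91 + ending $13,354.99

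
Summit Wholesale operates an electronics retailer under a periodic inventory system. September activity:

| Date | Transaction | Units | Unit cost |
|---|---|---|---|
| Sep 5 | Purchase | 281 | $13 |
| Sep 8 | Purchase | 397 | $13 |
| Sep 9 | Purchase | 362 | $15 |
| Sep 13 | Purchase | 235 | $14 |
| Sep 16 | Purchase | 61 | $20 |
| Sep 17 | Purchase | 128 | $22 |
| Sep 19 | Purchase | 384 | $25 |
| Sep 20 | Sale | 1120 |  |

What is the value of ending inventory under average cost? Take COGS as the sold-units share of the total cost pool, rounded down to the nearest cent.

Ending inventory = $12,279.10

Sep 20, sell 1120: 1120/1848 × $31,170.00 → $18,890.90
Ending inventory (cost pool remaining) = $12,279.10
Check: goods available $31,170.00 = COGS $18,890.90 + ending $12,279.10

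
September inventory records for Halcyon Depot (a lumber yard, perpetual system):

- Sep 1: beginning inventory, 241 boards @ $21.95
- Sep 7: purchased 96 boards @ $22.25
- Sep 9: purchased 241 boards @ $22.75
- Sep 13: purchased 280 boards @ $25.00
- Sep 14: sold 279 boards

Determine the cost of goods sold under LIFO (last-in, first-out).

Sep 14, 279 sold [LIFO — newest first]: 279 @ $25.00 = $6,975.00
Ending inventory: 241 @ $21.95 + 96 @ $22.25 + 241 @ $22.75 + 1 @ $25.00 = $12,933.70

COGS = $6,975.00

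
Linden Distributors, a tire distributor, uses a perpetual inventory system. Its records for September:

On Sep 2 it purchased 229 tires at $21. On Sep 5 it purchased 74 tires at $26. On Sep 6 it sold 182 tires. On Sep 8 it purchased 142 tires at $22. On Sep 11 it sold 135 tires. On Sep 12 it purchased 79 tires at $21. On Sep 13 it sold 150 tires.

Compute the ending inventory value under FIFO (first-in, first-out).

Sep 6, 182 sold [FIFO — oldest first]: 182 @ $21 = $3,822
Sep 11, 135 sold [FIFO — oldest first]: 47 @ $21 + 74 @ $26 + 14 @ $22 = $3,219
Sep 13, 150 sold [FIFO — oldest first]: 128 @ $22 + 22 @ $21 = $3,278
Total COGS = $3,822 + $3,219 + $3,278 = $10,319
Ending inventory: 57 @ $21 = $1,197
Check: goods available $11,516 = COGS $10,319 + ending $1,197

Ending inventory = $1,197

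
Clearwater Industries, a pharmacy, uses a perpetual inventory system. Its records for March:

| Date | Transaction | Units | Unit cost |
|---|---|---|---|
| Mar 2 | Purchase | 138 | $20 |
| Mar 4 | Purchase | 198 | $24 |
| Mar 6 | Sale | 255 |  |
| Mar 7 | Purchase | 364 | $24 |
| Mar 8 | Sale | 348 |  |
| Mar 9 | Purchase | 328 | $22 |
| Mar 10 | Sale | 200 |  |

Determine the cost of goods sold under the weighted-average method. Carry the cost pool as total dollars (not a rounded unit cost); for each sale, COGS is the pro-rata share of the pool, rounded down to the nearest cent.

COGS = $18,426.64

After Mar 2: 138 on hand, pool $2,760.00 (≈ $20.0000 each)
After Mar 4: 336 on hand, pool $7,512.00 (≈ $22.3571 each)
Mar 6, sell 255: 255/336 × $7,512.00 → $5,701.07
After Mar 7: 445 on hand, pool $10,546.93 (≈ $23.7010 each)
Mar 8, sell 348: 348/445 × $10,546.93 → $8,247.93
After Mar 9: 425 on hand, pool $9,515.00 (≈ $22.3882 each)
Mar 10, sell 200: 200/425 × $9,515.00 → $4,477.64
Total COGS = $5,701.07 + $8,247.93 + $4,477.64 = $18,426.64
Ending inventory (cost pool remaining) = $5,037.36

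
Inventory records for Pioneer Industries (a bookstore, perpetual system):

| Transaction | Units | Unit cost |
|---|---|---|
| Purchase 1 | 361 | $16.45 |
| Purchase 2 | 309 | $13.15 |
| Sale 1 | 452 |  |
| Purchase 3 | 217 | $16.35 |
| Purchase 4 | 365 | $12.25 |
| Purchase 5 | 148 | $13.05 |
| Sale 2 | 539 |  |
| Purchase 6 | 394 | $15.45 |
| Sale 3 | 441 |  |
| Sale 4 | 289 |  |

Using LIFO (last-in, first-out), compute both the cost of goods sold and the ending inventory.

COGS = $24,838.85; ending inventory = $1,200.85

Sale 1 (452) [LIFO — newest first]: 309 @ $13.15 + 143 @ $16.45 = $6,415.70
Sale 2 (539) [LIFO — newest first]: 148 @ $13.05 + 365 @ $12.25 + 26 @ $16.35 = $6,827.75
Sale 3 (441) [LIFO — newest first]: 394 @ $15.45 + 47 @ $16.35 = $6,855.75
Sale 4 (289) [LIFO — newest first]: 144 @ $16.35 + 145 @ $16.45 = $4,739.65
Total COGS = $6,415.70 + $6,827.75 + $6,855.75 + $4,739.65 = $24,838.85
Ending inventory: 73 @ $16.45 = $1,200.85
Check: goods available $26,039.70 = COGS $24,838.85 + ending $1,200.85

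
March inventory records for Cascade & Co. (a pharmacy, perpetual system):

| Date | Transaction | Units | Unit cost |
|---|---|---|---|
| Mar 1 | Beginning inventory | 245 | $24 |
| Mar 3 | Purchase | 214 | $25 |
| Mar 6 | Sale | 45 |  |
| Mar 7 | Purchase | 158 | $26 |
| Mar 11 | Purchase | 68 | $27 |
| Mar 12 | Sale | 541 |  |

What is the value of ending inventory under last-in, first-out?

Mar 6, 45 sold [LIFO — newest first]: 45 @ $25 = $1,125
Mar 12, 541 sold [LIFO — newest first]: 68 @ $27 + 158 @ $26 + 169 @ $25 + 146 @ $24 = $13,673
Total COGS = $1,125 + $13,673 = $14,798
Ending inventory: 99 @ $24 = $2,376

Ending inventory = $2,376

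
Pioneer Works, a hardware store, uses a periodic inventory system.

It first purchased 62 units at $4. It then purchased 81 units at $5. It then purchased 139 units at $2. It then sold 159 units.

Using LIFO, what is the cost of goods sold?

Sale 1 (159) [LIFO — newest first]: 139 @ $2 + 20 @ $5 = $378
Ending inventory: 62 @ $4 + 61 @ $5 = $553

COGS = $378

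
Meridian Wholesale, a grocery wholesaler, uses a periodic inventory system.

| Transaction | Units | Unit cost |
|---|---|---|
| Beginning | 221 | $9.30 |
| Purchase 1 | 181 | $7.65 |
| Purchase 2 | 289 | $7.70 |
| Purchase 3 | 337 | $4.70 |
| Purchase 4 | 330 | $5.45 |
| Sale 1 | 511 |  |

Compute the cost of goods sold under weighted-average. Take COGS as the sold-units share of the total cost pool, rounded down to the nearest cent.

COGS = $3,404.52

Sale 1, sell 511: 511/1358 × $9,047.65 → $3,404.52
Ending inventory (cost pool remaining) = $5,643.13
Check: goods available $9,047.65 = COGS $3,404.52 + ending $5,643.13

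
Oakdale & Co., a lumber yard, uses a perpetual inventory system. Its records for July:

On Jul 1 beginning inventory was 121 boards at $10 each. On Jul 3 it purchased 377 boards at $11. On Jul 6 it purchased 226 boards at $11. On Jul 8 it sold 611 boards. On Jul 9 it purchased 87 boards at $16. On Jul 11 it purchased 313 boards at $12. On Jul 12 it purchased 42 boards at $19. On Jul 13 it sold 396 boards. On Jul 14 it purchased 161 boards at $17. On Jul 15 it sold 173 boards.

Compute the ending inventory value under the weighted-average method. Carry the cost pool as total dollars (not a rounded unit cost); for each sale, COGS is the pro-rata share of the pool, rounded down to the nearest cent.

Ending inventory = $2,200.94

After Jul 1: 121 on hand, pool $1,210.00 (≈ $10.0000 each)
After Jul 3: 498 on hand, pool $5,357.00 (≈ $10.7570 each)
After Jul 6: 724 on hand, pool $7,843.00 (≈ $10.8329 each)
Jul 8, sell 611: 611/724 × $7,843.00 → $6,618.88
After Jul 9: 200 on hand, pool $2,616.12 (≈ $13.0806 each)
After Jul 11: 513 on hand, pool $6,372.12 (≈ $12.4213 each)
After Jul 12: 555 on hand, pool $7,170.12 (≈ $12.9191 each)
Jul 13, sell 396: 396/555 × $7,170.12 → $5,115.97
After Jul 14: 320 on hand, pool $4,791.15 (≈ $14.9723 each)
Jul 15, sell 173: 173/320 × $4,791.15 → $2,590.21
Total COGS = $6,618.88 + $5,115.97 + $2,590.21 = $14,325.06
Ending inventory (cost pool remaining) = $2,200.94
Check: goods available $16,526.00 = COGS $14,325.06 + ending $2,200.94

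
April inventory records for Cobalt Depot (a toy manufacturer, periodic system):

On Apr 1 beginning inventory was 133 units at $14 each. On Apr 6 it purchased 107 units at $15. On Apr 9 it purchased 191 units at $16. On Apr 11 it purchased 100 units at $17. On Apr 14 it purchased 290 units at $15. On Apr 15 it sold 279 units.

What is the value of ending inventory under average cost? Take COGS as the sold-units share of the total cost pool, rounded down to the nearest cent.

Ending inventory = $8,300.33

Apr 15, sell 279: 279/821 × $12,573.00 → $4,272.67
Ending inventory (cost pool remaining) = $8,300.33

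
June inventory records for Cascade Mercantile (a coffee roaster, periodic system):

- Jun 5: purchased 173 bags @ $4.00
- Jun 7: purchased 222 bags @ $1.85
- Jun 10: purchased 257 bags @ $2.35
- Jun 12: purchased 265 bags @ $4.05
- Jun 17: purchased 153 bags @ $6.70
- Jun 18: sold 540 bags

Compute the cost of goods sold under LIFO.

Jun 18, 540 sold [LIFO — newest first]: 153 @ $6.70 + 265 @ $4.05 + 122 @ $2.35 = $2,385.05
Ending inventory: 173 @ $4.00 + 222 @ $1.85 + 135 @ $2.35 = $1,419.95
Check: goods available $3,805.00 = COGS $2,385.05 + ending $1,419.95

COGS = $2,385.05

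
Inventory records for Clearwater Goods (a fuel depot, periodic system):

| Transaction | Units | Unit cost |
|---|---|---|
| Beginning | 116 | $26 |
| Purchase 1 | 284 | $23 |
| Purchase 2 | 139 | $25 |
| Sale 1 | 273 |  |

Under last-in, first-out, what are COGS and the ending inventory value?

Sale 1 (273) [LIFO — newest first]: 139 @ $25 + 134 @ $23 = $6,557
Ending inventory: 116 @ $26 + 150 @ $23 = $6,466
Check: goods available $13,023 = COGS $6,557 + ending $6,466

COGS = $6,557; ending inventory = $6,466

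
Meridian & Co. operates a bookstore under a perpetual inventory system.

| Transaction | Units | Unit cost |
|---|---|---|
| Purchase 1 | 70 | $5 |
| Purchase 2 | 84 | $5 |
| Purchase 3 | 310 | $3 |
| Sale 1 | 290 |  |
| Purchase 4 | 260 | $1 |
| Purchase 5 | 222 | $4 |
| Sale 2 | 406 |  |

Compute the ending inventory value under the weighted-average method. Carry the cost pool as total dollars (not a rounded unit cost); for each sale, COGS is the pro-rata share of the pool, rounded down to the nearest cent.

Ending inventory = $680.45

After Purchase 1: 70 on hand, pool $350.00 (≈ $5.0000 each)
After Purchase 2: 154 on hand, pool $770.00 (≈ $5.0000 each)
After Purchase 3: 464 on hand, pool $1,700.00 (≈ $3.6638 each)
Sale 1, sell 290: 290/464 × $1,700.00 → $1,062.50
After Purchase 4: 434 on hand, pool $897.50 (≈ $2.0680 each)
After Purchase 5: 656 on hand, pool $1,785.50 (≈ $2.7218 each)
Sale 2, sell 406: 406/656 × $1,785.50 → $1,105.05
Total COGS = $1,062.50 + $1,105.05 = $2,167.55
Ending inventory (cost pool remaining) = $680.45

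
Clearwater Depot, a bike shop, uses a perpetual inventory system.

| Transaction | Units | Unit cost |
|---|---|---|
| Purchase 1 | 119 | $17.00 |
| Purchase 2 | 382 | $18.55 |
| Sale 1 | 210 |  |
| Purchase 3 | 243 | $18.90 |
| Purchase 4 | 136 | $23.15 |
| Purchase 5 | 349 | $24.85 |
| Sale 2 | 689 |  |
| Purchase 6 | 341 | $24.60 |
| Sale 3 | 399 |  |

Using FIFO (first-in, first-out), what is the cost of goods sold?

Sale 1 (210) [FIFO — oldest first]: 119 @ $17.00 + 91 @ $18.55 = $3,711.05
Sale 2 (689) [FIFO — oldest first]: 291 @ $18.55 + 243 @ $18.90 + 136 @ $23.15 + 19 @ $24.85 = $13,611.30
Sale 3 (399) [FIFO — oldest first]: 330 @ $24.85 + 69 @ $24.60 = $9,897.90
Total COGS = $3,711.05 + $13,611.30 + $9,897.90 = $27,220.25
Ending inventory: 272 @ $24.60 = $6,691.20

COGS = $27,220.25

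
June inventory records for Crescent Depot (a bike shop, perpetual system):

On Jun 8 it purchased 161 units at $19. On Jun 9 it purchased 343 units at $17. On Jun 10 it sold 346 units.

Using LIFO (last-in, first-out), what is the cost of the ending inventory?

Jun 10, 346 sold [LIFO — newest first]: 343 @ $17 + 3 @ $19 = $5,888
Ending inventory: 158 @ $19 = $3,002
Check: goods available $8,890 = COGS $5,888 + ending $3,002

Ending inventory = $3,002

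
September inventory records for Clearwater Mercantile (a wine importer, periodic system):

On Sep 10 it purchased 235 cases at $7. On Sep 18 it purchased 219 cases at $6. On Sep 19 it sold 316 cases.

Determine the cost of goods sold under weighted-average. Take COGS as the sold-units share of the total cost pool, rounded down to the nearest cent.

Sep 19, sell 316: 316/454 × $2,959.00 → $2,059.56
Ending inventory (cost pool remaining) = $899.44

COGS = $2,059.56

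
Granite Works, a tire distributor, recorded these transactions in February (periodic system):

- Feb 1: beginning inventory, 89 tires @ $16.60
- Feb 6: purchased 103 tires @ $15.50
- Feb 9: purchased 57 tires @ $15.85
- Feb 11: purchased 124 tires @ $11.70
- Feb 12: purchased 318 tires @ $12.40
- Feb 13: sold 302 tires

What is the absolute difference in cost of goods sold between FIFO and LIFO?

FIFO COGS: 89 @ $16.60 + 103 @ $15.50 + 57 @ $15.85 + 53 @ $11.70 = $4,597.45
LIFO COGS: 302 @ $12.40 = $3,744.80
Difference = |$4,597.45 − $3,744.80| = $852.65

$852.65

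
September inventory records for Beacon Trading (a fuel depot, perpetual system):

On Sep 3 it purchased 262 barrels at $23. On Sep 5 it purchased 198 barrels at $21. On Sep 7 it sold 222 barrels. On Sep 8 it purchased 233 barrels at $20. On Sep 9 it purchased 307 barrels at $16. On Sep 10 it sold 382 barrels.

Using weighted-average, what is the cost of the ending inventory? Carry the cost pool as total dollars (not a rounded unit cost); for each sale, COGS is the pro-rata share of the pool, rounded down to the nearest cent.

After Sep 3: 262 on hand, pool $6,026.00 (≈ $23.0000 each)
After Sep 5: 460 on hand, pool $10,184.00 (≈ $22.1391 each)
Sep 7, sell 222: 222/460 × $10,184.00 → $4,914.88
After Sep 8: 471 on hand, pool $9,929.12 (≈ $21.0809 each)
After Sep 9: 778 on hand, pool $14,841.12 (≈ $19.0760 each)
Sep 10, sell 382: 382/778 × $14,841.12 → $7,287.02
Total COGS = $4,914.88 + $7,287.02 = $12,201.90
Ending inventory (cost pool remaining) = $7,554.10

Ending inventory = $7,554.10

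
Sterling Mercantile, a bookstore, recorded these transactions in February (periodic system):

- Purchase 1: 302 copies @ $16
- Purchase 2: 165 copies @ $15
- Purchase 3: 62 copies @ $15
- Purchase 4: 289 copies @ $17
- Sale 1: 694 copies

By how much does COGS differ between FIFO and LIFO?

FIFO COGS: 302 @ $16 + 165 @ $15 + 62 @ $15 + 165 @ $17 = $11,042
LIFO COGS: 289 @ $17 + 62 @ $15 + 165 @ $15 + 178 @ $16 = $11,166
Difference = |$11,042 − $11,166| = $124

$124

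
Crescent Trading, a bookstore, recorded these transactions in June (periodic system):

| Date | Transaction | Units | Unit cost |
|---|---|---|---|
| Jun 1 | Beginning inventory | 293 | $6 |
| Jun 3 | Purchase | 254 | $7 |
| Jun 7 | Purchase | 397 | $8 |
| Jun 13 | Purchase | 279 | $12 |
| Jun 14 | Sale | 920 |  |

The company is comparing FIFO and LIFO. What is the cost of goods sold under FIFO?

FIFO COGS: 293 @ $6 + 254 @ $7 + 373 @ $8 = $6,520
LIFO COGS: 279 @ $12 + 397 @ $8 + 244 @ $7 = $8,232

COGS = $6,520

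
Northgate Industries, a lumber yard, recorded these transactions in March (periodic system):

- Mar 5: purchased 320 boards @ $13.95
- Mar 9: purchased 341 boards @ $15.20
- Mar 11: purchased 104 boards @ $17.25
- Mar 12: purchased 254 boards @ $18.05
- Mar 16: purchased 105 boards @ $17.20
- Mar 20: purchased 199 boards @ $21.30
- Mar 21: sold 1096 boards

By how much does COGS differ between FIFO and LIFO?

$1,553.65

FIFO COGS: 320 @ $13.95 + 341 @ $15.20 + 104 @ $17.25 + 254 @ $18.05 + 77 @ $17.20 = $17,350.30
LIFO COGS: 199 @ $21.30 + 105 @ $17.20 + 254 @ $18.05 + 104 @ $17.25 + 341 @ $15.20 + 93 @ $13.95 = $18,903.95
Difference = |$17,350.30 − $18,903.95| = $1,553.65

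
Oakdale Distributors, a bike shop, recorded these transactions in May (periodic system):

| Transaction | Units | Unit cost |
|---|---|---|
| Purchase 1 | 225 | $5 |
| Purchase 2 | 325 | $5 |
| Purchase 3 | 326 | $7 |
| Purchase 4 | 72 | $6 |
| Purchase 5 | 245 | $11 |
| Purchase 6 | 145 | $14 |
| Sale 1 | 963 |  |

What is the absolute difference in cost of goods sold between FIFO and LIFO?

FIFO COGS: 225 @ $5 + 325 @ $5 + 326 @ $7 + 72 @ $6 + 15 @ $11 = $5,629
LIFO COGS: 145 @ $14 + 245 @ $11 + 72 @ $6 + 326 @ $7 + 175 @ $5 = $8,314
Difference = |$5,629 − $8,314| = $2,685

$2,685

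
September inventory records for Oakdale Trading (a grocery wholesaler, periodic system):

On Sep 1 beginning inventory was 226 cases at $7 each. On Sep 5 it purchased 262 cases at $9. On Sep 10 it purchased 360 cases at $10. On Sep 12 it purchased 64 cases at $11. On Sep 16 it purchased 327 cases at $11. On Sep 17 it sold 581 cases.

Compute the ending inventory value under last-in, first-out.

Ending inventory = $5,640

Sep 17, 581 sold [LIFO — newest first]: 327 @ $11 + 64 @ $11 + 190 @ $10 = $6,201
Ending inventory: 226 @ $7 + 262 @ $9 + 170 @ $10 = $5,640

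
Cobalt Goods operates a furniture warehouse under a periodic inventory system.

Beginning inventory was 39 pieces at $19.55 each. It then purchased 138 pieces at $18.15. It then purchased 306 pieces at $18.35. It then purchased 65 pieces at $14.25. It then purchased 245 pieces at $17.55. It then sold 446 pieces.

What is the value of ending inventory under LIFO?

Ending inventory = $6,386.65

Sale 1 (446) [LIFO — newest first]: 245 @ $17.55 + 65 @ $14.25 + 136 @ $18.35 = $7,721.60
Ending inventory: 39 @ $19.55 + 138 @ $18.15 + 170 @ $18.35 = $6,386.65
Check: goods available $14,108.25 = COGS $7,721.60 + ending $6,386.65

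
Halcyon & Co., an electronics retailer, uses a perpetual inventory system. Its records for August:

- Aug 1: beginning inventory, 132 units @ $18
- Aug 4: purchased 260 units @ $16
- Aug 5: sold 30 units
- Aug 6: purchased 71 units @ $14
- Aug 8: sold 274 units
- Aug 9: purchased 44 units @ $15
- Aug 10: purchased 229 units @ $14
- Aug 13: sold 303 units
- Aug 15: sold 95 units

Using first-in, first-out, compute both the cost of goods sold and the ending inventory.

COGS = $10,920; ending inventory = $476

Aug 5, 30 sold [FIFO — oldest first]: 30 @ $18 = $540
Aug 8, 274 sold [FIFO — oldest first]: 102 @ $18 + 172 @ $16 = $4,588
Aug 13, 303 sold [FIFO — oldest first]: 88 @ $16 + 71 @ $14 + 44 @ $15 + 100 @ $14 = $4,462
Aug 15, 95 sold [FIFO — oldest first]: 95 @ $14 = $1,330
Total COGS = $540 + $4,588 + $4,462 + $1,330 = $10,920
Ending inventory: 34 @ $14 = $476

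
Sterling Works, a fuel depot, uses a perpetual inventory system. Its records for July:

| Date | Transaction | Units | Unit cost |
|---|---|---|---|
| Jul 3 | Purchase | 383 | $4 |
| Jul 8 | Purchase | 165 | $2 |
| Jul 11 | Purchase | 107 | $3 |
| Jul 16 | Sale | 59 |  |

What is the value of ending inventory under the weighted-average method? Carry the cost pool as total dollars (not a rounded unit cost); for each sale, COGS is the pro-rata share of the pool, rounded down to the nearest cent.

Ending inventory = $1,986.37

After Jul 3: 383 on hand, pool $1,532.00 (≈ $4.0000 each)
After Jul 8: 548 on hand, pool $1,862.00 (≈ $3.3978 each)
After Jul 11: 655 on hand, pool $2,183.00 (≈ $3.3328 each)
Jul 16, sell 59: 59/655 × $2,183.00 → $196.63
Ending inventory (cost pool remaining) = $1,986.37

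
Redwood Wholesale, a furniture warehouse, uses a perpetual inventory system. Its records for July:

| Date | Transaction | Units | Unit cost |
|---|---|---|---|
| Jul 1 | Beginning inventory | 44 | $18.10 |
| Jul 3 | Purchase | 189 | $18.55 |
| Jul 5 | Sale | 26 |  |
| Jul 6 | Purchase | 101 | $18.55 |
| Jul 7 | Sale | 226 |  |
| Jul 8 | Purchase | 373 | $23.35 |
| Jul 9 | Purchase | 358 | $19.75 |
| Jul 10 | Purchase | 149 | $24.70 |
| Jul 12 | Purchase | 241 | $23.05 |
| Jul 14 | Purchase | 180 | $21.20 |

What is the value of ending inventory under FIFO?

Jul 5, 26 sold [FIFO — oldest first]: 26 @ $18.10 = $470.60
Jul 7, 226 sold [FIFO — oldest first]: 18 @ $18.10 + 189 @ $18.55 + 19 @ $18.55 = $4,184.20
Total COGS = $470.60 + $4,184.20 = $4,654.80
Ending inventory: 82 @ $18.55 + 373 @ $23.35 + 358 @ $19.75 + 149 @ $24.70 + 241 @ $23.05 + 180 @ $21.20 = $30,352.50

Ending inventory = $30,352.50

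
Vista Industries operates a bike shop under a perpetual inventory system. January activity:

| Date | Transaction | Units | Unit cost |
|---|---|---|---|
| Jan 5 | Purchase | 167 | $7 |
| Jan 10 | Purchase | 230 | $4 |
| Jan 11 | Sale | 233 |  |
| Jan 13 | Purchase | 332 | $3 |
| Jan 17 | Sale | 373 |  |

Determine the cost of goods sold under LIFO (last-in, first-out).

Jan 11, 233 sold [LIFO — newest first]: 230 @ $4 + 3 @ $7 = $941
Jan 17, 373 sold [LIFO — newest first]: 332 @ $3 + 41 @ $7 = $1,283
Total COGS = $941 + $1,283 = $2,224
Ending inventory: 123 @ $7 = $861
Check: goods available $3,085 = COGS $2,224 + ending $861

COGS = $2,224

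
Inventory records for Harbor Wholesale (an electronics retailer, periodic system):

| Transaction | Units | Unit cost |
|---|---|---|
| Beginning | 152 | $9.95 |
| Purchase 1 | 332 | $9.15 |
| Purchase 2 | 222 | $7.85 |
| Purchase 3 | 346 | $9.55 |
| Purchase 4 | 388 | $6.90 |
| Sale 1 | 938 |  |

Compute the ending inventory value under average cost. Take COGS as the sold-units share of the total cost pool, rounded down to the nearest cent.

Ending inventory = $4,279.00

Sale 1, sell 938: 938/1440 × $12,274.40 → $7,995.40
Ending inventory (cost pool remaining) = $4,279.00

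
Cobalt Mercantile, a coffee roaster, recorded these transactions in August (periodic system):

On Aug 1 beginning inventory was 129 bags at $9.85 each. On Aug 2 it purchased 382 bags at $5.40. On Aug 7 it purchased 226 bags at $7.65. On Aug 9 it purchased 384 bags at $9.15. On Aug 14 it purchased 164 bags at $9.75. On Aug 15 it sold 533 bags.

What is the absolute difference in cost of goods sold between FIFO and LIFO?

$1,473.60

FIFO COGS: 129 @ $9.85 + 382 @ $5.40 + 22 @ $7.65 = $3,501.75
LIFO COGS: 164 @ $9.75 + 369 @ $9.15 = $4,975.35
Difference = |$3,501.75 − $4,975.35| = $1,473.60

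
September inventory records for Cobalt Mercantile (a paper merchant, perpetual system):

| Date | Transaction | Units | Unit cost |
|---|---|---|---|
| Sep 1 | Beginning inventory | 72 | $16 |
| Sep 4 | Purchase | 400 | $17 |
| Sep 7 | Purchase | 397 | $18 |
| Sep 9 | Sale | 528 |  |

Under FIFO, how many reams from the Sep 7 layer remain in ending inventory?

Sep 9, 528 sold [FIFO — oldest first]: 72 @ $16 + 400 @ $17 + 56 @ $18 = $8,960
Ending inventory: 341 @ $18 = $6,138
Check: goods available $15,098 = COGS $8,960 + ending $6,138

341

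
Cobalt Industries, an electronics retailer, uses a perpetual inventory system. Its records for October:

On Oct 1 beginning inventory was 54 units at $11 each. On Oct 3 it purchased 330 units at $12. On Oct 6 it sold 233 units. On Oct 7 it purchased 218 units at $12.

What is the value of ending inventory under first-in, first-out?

Oct 6, 233 sold [FIFO — oldest first]: 54 @ $11 + 179 @ $12 = $2,742
Ending inventory: 151 @ $12 + 218 @ $12 = $4,428

Ending inventory = $4,428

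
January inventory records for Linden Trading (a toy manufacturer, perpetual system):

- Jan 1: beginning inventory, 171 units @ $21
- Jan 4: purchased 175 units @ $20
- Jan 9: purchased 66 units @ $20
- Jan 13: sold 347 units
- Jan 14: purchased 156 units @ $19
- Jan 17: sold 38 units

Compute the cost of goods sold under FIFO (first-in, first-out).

Jan 13, 347 sold [FIFO — oldest first]: 171 @ $21 + 175 @ $20 + 1 @ $20 = $7,111
Jan 17, 38 sold [FIFO — oldest first]: 38 @ $20 = $760
Total COGS = $7,111 + $760 = $7,871
Ending inventory: 27 @ $20 + 156 @ $19 = $3,504

COGS = $7,871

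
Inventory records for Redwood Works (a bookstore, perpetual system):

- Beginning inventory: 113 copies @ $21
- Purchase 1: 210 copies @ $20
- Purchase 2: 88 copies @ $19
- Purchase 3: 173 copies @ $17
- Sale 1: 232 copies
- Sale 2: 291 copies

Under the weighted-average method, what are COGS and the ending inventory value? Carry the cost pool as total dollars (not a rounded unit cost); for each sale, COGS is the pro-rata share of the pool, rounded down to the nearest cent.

After Beginning: 113 on hand, pool $2,373.00 (≈ $21.0000 each)
After Purchase 1: 323 on hand, pool $6,573.00 (≈ $20.3498 each)
After Purchase 2: 411 on hand, pool $8,245.00 (≈ $20.0608 each)
After Purchase 3: 584 on hand, pool $11,186.00 (≈ $19.1541 each)
Sale 1, sell 232: 232/584 × $11,186.00 → $4,443.75
Sale 2, sell 291: 291/352 × $6,742.25 → $5,573.84
Total COGS = $4,443.75 + $5,573.84 = $10,017.59
Ending inventory (cost pool remaining) = $1,168.41

COGS = $10,017.59; ending inventory = $1,168.41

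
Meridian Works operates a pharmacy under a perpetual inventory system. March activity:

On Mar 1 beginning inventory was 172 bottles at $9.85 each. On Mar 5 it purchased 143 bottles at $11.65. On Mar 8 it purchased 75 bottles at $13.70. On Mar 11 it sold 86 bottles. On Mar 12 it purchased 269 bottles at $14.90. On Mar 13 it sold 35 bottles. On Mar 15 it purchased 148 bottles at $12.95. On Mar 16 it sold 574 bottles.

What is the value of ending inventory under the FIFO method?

Mar 11, 86 sold [FIFO — oldest first]: 86 @ $9.85 = $847.10
Mar 13, 35 sold [FIFO — oldest first]: 35 @ $9.85 = $344.75
Mar 16, 574 sold [FIFO — oldest first]: 51 @ $9.85 + 143 @ $11.65 + 75 @ $13.70 + 269 @ $14.90 + 36 @ $12.95 = $7,670.10
Total COGS = $847.10 + $344.75 + $7,670.10 = $8,861.95
Ending inventory: 112 @ $12.95 = $1,450.40

Ending inventory = $1,450.40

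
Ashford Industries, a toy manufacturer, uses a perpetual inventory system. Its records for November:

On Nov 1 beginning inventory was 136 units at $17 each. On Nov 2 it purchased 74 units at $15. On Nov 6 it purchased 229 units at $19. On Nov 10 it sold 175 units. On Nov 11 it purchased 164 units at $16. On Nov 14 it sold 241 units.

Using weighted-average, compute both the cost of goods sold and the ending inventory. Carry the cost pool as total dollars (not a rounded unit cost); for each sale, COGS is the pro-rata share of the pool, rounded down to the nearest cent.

COGS = $7,208.19; ending inventory = $3,188.81

After Nov 1: 136 on hand, pool $2,312.00 (≈ $17.0000 each)
After Nov 2: 210 on hand, pool $3,422.00 (≈ $16.2952 each)
After Nov 6: 439 on hand, pool $7,773.00 (≈ $17.7062 each)
Nov 10, sell 175: 175/439 × $7,773.00 → $3,098.57
After Nov 11: 428 on hand, pool $7,298.43 (≈ $17.0524 each)
Nov 14, sell 241: 241/428 × $7,298.43 → $4,109.62
Total COGS = $3,098.57 + $4,109.62 = $7,208.19
Ending inventory (cost pool remaining) = $3,188.81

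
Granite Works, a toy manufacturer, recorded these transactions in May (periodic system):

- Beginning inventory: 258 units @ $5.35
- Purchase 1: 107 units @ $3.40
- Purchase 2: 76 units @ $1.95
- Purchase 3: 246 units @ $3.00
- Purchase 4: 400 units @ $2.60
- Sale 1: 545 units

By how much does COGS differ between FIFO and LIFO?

$729.30

FIFO COGS: 258 @ $5.35 + 107 @ $3.40 + 76 @ $1.95 + 104 @ $3.00 = $2,204.30
LIFO COGS: 400 @ $2.60 + 145 @ $3.00 = $1,475.00
Difference = |$2,204.30 − $1,475.00| = $729.30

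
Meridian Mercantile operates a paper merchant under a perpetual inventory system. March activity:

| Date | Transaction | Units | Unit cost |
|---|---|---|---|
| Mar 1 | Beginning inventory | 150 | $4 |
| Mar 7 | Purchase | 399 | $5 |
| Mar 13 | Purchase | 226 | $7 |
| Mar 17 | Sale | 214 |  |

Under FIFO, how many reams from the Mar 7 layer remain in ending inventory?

335

Mar 17, 214 sold [FIFO — oldest first]: 150 @ $4 + 64 @ $5 = $920
Ending inventory: 335 @ $5 + 226 @ $7 = $3,257
Check: goods available $4,177 = COGS $920 + ending $3,257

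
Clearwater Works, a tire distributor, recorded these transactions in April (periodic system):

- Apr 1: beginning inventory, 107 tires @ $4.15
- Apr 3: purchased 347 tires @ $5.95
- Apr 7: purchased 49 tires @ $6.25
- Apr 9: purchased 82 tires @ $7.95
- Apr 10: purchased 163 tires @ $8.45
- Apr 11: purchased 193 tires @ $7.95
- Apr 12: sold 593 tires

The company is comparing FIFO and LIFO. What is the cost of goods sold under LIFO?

FIFO COGS: 107 @ $4.15 + 347 @ $5.95 + 49 @ $6.25 + 82 @ $7.95 + 8 @ $8.45 = $3,534.45
LIFO COGS: 193 @ $7.95 + 163 @ $8.45 + 82 @ $7.95 + 49 @ $6.25 + 106 @ $5.95 = $4,500.55

COGS = $4,500.55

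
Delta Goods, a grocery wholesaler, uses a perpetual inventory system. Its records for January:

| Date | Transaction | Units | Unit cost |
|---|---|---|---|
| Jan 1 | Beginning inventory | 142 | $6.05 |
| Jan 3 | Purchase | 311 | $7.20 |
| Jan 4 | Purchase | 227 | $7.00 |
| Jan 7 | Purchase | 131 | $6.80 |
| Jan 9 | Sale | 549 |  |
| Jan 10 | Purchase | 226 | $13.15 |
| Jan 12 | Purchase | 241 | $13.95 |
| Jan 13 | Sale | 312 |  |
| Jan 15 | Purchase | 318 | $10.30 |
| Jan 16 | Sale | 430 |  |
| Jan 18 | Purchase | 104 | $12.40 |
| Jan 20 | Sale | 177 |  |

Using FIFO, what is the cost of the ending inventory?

Ending inventory = $2,608.00

Jan 9, 549 sold [FIFO — oldest first]: 142 @ $6.05 + 311 @ $7.20 + 96 @ $7.00 = $3,770.30
Jan 13, 312 sold [FIFO — oldest first]: 131 @ $7.00 + 131 @ $6.80 + 50 @ $13.15 = $2,465.30
Jan 16, 430 sold [FIFO — oldest first]: 176 @ $13.15 + 241 @ $13.95 + 13 @ $10.30 = $5,810.25
Jan 20, 177 sold [FIFO — oldest first]: 177 @ $10.30 = $1,823.10
Total COGS = $3,770.30 + $2,465.30 + $5,810.25 + $1,823.10 = $13,868.95
Ending inventory: 128 @ $10.30 + 104 @ $12.40 = $2,608.00
Check: goods available $16,476.95 = COGS $13,868.95 + ending $2,608.00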